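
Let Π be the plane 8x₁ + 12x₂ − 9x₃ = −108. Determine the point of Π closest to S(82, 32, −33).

(42, -28, 12)

The perpendicular from S has direction n = (8, 12, −9): r = (82, 32, −33) + t(8, 12, −9).
Substitute into the plane: n·(S + tn) = -108 gives 1337 + 289t = -108, so t = -5.
Foot = (82, 32, −33) + (-5)·(8, 12, −9) = (42, −28, 12).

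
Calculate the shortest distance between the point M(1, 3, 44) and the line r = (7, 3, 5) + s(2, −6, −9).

6√13

Direction vector d = (2, −6, −9).
AP = (−6, 0, 39); AP·d = -363, |AP|² = 1557, |d|² = 121.
distance² = |AP|² − (AP·d)²/|d|² = 1557 − 131769/121 = 468, so the distance is 6√13.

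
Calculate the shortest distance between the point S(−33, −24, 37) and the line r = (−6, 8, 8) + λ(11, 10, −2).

√569

Direction vector d = (11, 10, −2).
AP = (−27, −32, 29), and AP × d = (−226, 265, 82).
|AP × d|² = 128025 and |d|² = 225, so the distance is √(128025/225) = √569.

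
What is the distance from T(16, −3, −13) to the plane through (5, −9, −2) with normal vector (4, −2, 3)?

1/√29

The plane has equation n·(r − (5, −9, −2)) = 0, i.e. n·r = 32.
d = |4·16 + (-2)·(-3) + 3·(-13) − 32| / √(16 + 4 + 9) = |-1| / √29 = 1/√29.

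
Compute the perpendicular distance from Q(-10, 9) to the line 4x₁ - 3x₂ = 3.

14

d = |4·(-10) + (-3)·9 − 3| / √(16 + 9) = |-70|/5 = 14.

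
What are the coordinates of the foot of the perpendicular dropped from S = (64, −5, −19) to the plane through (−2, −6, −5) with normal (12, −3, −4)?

The perpendicular from S has direction n = (12, −3, −4): r = (64, −5, −19) + λ(12, −3, −4).
Substitute into the plane: n·(S + λn) = 14 gives 859 + 169λ = 14, so λ = -5.
Foot = (64, −5, −19) + (-5)·(12, −3, −4) = (4, 10, 1).

(4, 10, 1)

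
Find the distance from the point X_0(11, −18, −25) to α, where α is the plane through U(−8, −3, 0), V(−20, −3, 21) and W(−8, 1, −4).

UV = (−12, 0, 21) and UW = (0, 4, −4), so a normal is n = UV × UW = (−84, −48, −48).
Then n·(11, −18, −25) − 816 = 324.
|n| = √(7056 + 2304 + 2304) = 108, so the distance is |324|/108 = 3.

3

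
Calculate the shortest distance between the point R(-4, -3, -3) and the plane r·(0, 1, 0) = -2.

1

n = (0, 1, 0); n·P − (-2) = -1; |n| = 1; distance = 1/1 = 1.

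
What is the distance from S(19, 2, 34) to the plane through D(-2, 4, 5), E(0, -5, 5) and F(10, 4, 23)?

1

DE = (2, -9, 0) and DF = (12, 0, 18), so a normal is n = DE × DF = (-162, -36, 108).
Then n·(19, 2, 34) - 720 = -198.
|n| = √(26244 + 1296 + 11664) = 198, so the distance is |-198|/198 = 1.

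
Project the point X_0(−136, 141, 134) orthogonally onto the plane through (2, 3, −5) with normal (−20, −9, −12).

n = (−20, −9, −12), |n|² = 625, and n·X_0 − (-7) = -150.
t = -150/625 = -6/25, so the foot is X_0 − t·n = (−136, 141, 134) − (-6/25)·(−20, −9, −12) = (−704/5, 3471/25, 3278/25).

(-704/5, 3471/25, 3278/25)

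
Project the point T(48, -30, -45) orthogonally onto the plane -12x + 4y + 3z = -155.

(0, -14, -33)

The perpendicular from T has direction n = (-12, 4, 3): r = (48, -30, -45) + λ(-12, 4, 3).
Substitute into the plane: n·(T + λn) = -155 gives -831 + 169λ = -155, so λ = 4.
Foot = (48, -30, -45) + 4·(-12, 4, 3) = (0, -14, -33).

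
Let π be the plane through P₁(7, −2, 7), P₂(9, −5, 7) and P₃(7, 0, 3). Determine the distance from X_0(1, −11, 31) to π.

P₁P₂ = (2, −3, 0) and P₁P₃ = (0, 2, −4), so a normal is n = P₁P₂ × P₁P₃ = (12, 8, 4).
Then n·(1, −11, 31) − 96 = −48.
|n| = √(144 + 64 + 16) = 4√14, so the distance is |-48|/(4√14) = 12/√14.

12/√14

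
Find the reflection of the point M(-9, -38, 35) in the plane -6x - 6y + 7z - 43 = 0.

n = (-6, -6, 7), |n|² = 121, n·M − 43 = 484, so t = 484/121 = 4.
Foot F = M − 4·n = (15, -14, 7); the reflection is 2F − M = (39, 10, -21).

(39, 10, -21)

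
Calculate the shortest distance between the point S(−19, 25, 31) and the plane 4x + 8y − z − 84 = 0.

Normal vector n = (4, 8, −1), and n·(−19, 25, 31) − 84 = 9.
|n| = √(16 + 64 + 1) = 9, so the distance is |9|/9 = 1.

1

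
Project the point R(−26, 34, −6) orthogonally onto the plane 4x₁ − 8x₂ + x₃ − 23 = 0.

The perpendicular from R has direction n = (4, −8, 1): r = (−26, 34, −6) + μ(4, −8, 1).
Substitute into the plane: n·(R + μn) = 23 gives -382 + 81μ = 23, so μ = 5.
Foot = (−26, 34, −6) + 5·(4, −8, 1) = (−6, −6, −1).

(-6, -6, -1)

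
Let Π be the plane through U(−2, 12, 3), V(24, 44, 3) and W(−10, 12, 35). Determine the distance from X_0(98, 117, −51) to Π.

UV = (26, 32, 0) and UW = (−8, 0, 32), so a normal is n = UV × UW = (1024, −832, 256).
Then n·(98, 117, −51) − (−11264) = 1216.
|n| = √(1048576 + 692224 + 65536) = 1344, so the distance is |1216|/1344 = 19/21.

19/21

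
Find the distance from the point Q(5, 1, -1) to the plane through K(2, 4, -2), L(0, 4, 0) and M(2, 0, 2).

KL = (-2, 0, 2) and KM = (0, -4, 4), so a normal is n = KL × KM = (8, 8, 8).
Then n·(5, 1, -1) - 32 = 8.
|n| = √(64 + 64 + 64) = 8√3, so the distance is |8|/(8√3) = √3/3.

√3/3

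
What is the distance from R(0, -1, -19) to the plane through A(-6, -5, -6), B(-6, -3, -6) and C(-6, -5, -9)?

6

AB = (0, 2, 0) and AC = (0, 0, -3), so a normal is n = AB × AC = (-6, 0, 0).
Then n·(0, -1, -19) - 36 = -36.
|n| = √(36 + 0 + 0) = 6, so the distance is |-36|/6 = 6.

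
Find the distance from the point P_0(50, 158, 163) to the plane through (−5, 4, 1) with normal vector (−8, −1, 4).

The plane has equation n·(r − (−5, 4, 1)) = 0, i.e. n·r = 40.
d = |(-8)·50 + (-1)·158 + 4·163 − 40| / √(64 + 1 + 16) = |54| / 9 = 6.

6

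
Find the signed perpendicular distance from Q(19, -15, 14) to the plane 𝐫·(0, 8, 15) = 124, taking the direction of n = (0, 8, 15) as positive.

n·Q − 124 = -34.
|n| = 17, so the signed distance is -34/17 = -2.

-2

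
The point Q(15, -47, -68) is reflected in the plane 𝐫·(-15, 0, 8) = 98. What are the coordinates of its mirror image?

With n = (-15, 0, 8), the signed offset is (n·Q − 98)/|n|² = -867/289 = -3.
Q' = Q − 2t·n = (15, -47, -68) − (-6)·(-15, 0, 8) = (-75, -47, -20).

(-75, -47, -20)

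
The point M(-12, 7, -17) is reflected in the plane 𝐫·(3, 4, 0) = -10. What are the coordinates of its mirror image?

n = (3, 4, 0), |n|² = 25, n·M − (-10) = 2, so t = 2/25.
Foot F = M − (2/25)·n = (-306/25, 167/25, -17); the reflection is 2F − M = (-312/25, 159/25, -17).

(-312/25, 159/25, -17)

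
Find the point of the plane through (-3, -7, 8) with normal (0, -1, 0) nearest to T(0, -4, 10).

n = (0, -1, 0), |n|² = 1, and n·T − 7 = -3.
t = -3/1 = -3, so the foot is T − t·n = (0, -4, 10) − (-3)·(0, -1, 0) = (0, -7, 10).

(0, -7, 10)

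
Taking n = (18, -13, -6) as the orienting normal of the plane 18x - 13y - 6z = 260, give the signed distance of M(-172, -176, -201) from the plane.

n·M − 260 = 138.
|n| = 23, so the signed distance is 138/23 = 6.

6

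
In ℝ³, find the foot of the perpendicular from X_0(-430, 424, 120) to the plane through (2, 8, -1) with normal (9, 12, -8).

n = (9, 12, -8), |n|² = 289, and n·X_0 − 122 = 136.
t = 136/289 = 8/17, so the foot is X_0 − t·n = (-430, 424, 120) − (8/17)·(9, 12, -8) = (-7382/17, 7112/17, 2104/17).

(-7382/17, 7112/17, 2104/17)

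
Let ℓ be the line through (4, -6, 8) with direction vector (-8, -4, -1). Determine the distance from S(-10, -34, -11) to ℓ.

6√17

Direction vector d = (-8, -4, -1).
AP = (-14, -28, -19); AP·d = 243, |AP|² = 1341, |d|² = 81.
distance² = |AP|² − (AP·d)²/|d|² = 1341 − 59049/81 = 612, so the distance is 6√17.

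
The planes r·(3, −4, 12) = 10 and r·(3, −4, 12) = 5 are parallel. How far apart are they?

With common normal n = (3, −4, 12) (|n| = 13), the distance is |10 − 5|/|n| = 5/13.

5/13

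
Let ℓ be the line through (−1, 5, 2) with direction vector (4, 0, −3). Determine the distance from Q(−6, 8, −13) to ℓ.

Direction vector d = (4, 0, −3).
AP = (−5, 3, −15), and AP × d = (−9, −75, −12).
|AP × d|² = 5850 and |d|² = 25, so the distance is √(5850/25) = √234 = 3√26.

3√26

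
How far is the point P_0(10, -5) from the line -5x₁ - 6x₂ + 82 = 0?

62/√61

The normal to the line is n = (-5, -6) with |n| = √61.
|n·P_0 − (-82)| = |-20 − (-82)| = 62, so the distance is 62/√61.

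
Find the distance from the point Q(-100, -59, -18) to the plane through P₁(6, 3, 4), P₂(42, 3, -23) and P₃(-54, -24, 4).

P₁P₂ = (36, 0, -27) and P₁P₃ = (-60, -27, 0), so a normal is n = P₁P₂ × P₁P₃ = (-729, 1620, -972).
n = (-729, 1620, -972); n·P − (-3402) = -1782; |n| = 2025; distance = 1782/2025 = 22/25.

22/25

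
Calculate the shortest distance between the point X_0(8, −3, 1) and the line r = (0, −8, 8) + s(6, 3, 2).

√89

Direction vector d = (6, 3, 2).
AP = (8, 5, −7); AP·d = 49, |AP|² = 138, |d|² = 49.
distance² = |AP|² − (AP·d)²/|d|² = 138 − 2401/49 = 89, so the distance is √89.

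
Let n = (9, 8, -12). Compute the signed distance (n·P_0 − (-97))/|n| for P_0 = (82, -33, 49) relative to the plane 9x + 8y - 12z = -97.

-1

n·P_0 − (-97) = -17.
|n| = 17, so the signed distance is -17/17 = -1.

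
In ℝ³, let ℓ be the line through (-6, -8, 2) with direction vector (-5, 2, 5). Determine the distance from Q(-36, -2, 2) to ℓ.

Direction vector d = (-5, 2, 5).
AP = (-30, 6, 0); AP·d = 162, |AP|² = 936, |d|² = 54.
distance² = |AP|² − (AP·d)²/|d|² = 936 − 26244/54 = 450, so the distance is 15√2.

15√2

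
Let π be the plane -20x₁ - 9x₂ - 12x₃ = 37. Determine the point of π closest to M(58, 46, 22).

The perpendicular from M has direction n = (-20, -9, -12): r = (58, 46, 22) + λ(-20, -9, -12).
Substitute into the plane: n·(M + λn) = 37 gives -1838 + 625λ = 37, so λ = 3.
Foot = (58, 46, 22) + 3·(-20, -9, -12) = (-2, 19, -14).

(-2, 19, -14)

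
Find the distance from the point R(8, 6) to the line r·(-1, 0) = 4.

12

The normal to the line is n = (-1, 0) with |n| = 1.
|n·R − 4| = |-8 − 4| = 12, so the distance is 12/1 = 12.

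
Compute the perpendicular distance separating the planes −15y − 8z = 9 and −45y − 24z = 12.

5/17

Divide the second equation by 3 to match normals: −15y − 8z = 4.
With common normal n = (0, −15, −8) (|n| = 17), the distance is |9 − 4|/|n| = 5/17.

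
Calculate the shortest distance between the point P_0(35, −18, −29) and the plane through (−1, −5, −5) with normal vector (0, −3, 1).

3√10/2

The plane has equation n·(r − (−1, −5, −5)) = 0, i.e. n·r = 10.
Then n·(35, −18, −29) − 10 = 15.
|n| = √(0 + 9 + 1) = √10, so the distance is |15|/√10 = 15/√10.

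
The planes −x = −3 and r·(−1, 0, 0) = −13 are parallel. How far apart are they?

With common normal n = (−1, 0, 0) (|n| = 1), the distance is |(-3) − (-13)|/|n| = 10/1 = 10.

10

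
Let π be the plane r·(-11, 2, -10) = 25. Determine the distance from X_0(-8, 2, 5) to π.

Normal vector n = (-11, 2, -10), and n·(-8, 2, 5) - 25 = 17.
|n| = √(121 + 4 + 100) = 15, so the distance is |17|/15 = 17/15.

17/15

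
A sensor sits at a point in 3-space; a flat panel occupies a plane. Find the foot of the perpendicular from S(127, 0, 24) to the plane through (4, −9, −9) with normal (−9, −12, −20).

(100, -36, -36)

The perpendicular from S has direction n = (−9, −12, −20): r = (127, 0, 24) + μ(−9, −12, −20).
Substitute into the plane: n·(S + μn) = 252 gives -1623 + 625μ = 252, so μ = 3.
Foot = (127, 0, 24) + 3·(−9, −12, −20) = (100, −36, −36).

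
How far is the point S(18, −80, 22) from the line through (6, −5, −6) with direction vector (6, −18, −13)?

3√493

Direction vector d = (6, −18, −13).
AP = (12, −75, 28), and AP × d = (1479, 324, 234).
|AP × d|² = 2347173 and |d|² = 529, so the distance is √(2347173/529) = √4437 = 3√493.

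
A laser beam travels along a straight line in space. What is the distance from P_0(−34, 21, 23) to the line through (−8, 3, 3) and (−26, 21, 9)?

2√46

A direction vector is d = (−18, 18, 6).
AP = (−26, 18, 20), and AP × d = (−252, −204, −144).
|AP × d|² = 125856 and |d|² = 684, so the distance is √(125856/684) = √184 = 2√46.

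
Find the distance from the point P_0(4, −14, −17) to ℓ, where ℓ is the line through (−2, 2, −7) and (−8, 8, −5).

2√22

A direction vector is d = (−6, 6, 2).
AP = (6, −16, −10), and AP × d = (28, 48, −60).
|AP × d|² = 6688 and |d|² = 76, so the distance is √(6688/76) = √88 = 2√22.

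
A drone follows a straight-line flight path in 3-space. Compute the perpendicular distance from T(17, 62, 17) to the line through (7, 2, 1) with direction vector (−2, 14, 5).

Direction vector d = (−2, 14, 5).
AP = (10, 60, 16); AP·d = 900, |AP|² = 3956, |d|² = 225.
distance² = |AP|² − (AP·d)²/|d|² = 3956 − 810000/225 = 356, so the distance is 2√89.

2√89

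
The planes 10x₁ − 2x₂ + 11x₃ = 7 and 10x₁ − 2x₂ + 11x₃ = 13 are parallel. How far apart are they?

Both planes have normal n = (10, −2, 11), |n| = 15. Any point on the first plane is at distance |13 − 7|/|n| = 6/15 = 2/5 from the second.

2/5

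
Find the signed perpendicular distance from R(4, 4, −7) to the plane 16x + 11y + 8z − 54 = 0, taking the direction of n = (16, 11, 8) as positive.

n·R − 54 = -2.
|n| = 21, so the signed distance is -2/21.

-2/21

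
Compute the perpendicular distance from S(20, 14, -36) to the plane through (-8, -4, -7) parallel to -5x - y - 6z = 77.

16/√62

Parallel planes share the normal n = (-5, -1, -6); since (-8, -4, -7) lies on the plane, its equation is -5x - y - 6z = 86.
d = |(-5)·20 + (-1)·14 + (-6)·(-36) − 86| / √(25 + 1 + 36) = |16| / √62 = 8√62/31.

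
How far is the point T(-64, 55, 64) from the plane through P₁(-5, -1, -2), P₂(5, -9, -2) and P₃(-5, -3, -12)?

P₁P₂ = (10, -8, 0) and P₁P₃ = (0, -2, -10), so a normal is n = P₁P₂ × P₁P₃ = (80, 100, -20).
d = |80·(-64) + 100·55 + (-20)·64 − (-460)| / √(6400 + 10000 + 400) = |-440| / (20√42) = 22/√42.

22/√42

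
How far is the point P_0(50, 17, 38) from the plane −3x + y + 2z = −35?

11√14/7

Normal vector n = (−3, 1, 2), and n·(50, 17, 38) − (−35) = −22.
|n| = √(9 + 1 + 4) = √14, so the distance is |-22|/√14 = 11√14/7.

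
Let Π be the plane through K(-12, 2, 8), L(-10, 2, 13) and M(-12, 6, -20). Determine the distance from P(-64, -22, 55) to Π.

6/5

KL = (2, 0, 5) and KM = (0, 4, -28), so a normal is n = KL × KM = (-20, 56, 8).
d = |(-20)·(-64) + 56·(-22) + 8·55 − 416| / √(400 + 3136 + 64) = |72| / 60 = 6/5.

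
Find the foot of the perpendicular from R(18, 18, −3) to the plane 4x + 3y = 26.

The perpendicular from R has direction n = (4, 3, 0): r = (18, 18, −3) + t(4, 3, 0).
Substitute into the plane: n·(R + tn) = 26 gives 126 + 25t = 26, so t = -4.
Foot = (18, 18, −3) + (-4)·(4, 3, 0) = (2, 6, −3).

(2, 6, -3)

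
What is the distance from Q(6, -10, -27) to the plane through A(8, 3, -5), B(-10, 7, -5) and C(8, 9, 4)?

1

AB = (-18, 4, 0) and AC = (0, 6, 9), so a normal is n = AB × AC = (36, 162, -108).
Then n·(6, -10, -27) - 1314 = 198.
|n| = √(1296 + 26244 + 11664) = 198, so the distance is |198|/198 = 1.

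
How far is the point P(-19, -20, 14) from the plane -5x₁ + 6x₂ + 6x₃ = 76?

Normal vector n = (-5, 6, 6), and n·(-19, -20, 14) - 76 = -17.
|n| = √(25 + 36 + 36) = √97, so the distance is |-17|/√97 = 17/√97.

17/√97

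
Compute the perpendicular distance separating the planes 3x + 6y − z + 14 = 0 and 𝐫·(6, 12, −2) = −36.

Divide the second equation by 2 to match normals: 3x + 6y − z = -18.
With common normal n = (3, 6, −1) (|n| = √46), the distance is |(-14) − (-18)|/|n| = 4/√46.

2√46/23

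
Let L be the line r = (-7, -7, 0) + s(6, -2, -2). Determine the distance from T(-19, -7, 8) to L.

Direction vector d = (6, -2, -2).
AP = (-12, 0, 8); AP·d = -88, |AP|² = 208, |d|² = 44.
distance² = |AP|² − (AP·d)²/|d|² = 208 − 7744/44 = 32, so the distance is 4√2.

4√2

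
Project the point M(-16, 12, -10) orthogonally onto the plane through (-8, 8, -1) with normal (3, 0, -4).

The perpendicular from M has direction n = (3, 0, -4): r = (-16, 12, -10) + λ(3, 0, -4).
Substitute into the plane: n·(M + λn) = -20 gives -8 + 25λ = -20, so λ = -12/25.
Foot = (-16, 12, -10) + (-12/25)·(3, 0, -4) = (-436/25, 12, -202/25).

(-436/25, 12, -202/25)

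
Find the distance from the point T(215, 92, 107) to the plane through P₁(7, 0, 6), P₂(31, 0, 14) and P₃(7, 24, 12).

P₁P₂ = (24, 0, 8) and P₁P₃ = (0, 24, 6), so a normal is n = P₁P₂ × P₁P₃ = (-192, -144, 576).
Then n·(215, 92, 107) - 2112 = 4992.
|n| = √(36864 + 20736 + 331776) = 624, so the distance is |4992|/624 = 8.

8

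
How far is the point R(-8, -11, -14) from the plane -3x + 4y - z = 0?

6/√26

n = (-3, 4, -1); n·P − 0 = -6; |n| = √26; distance = 6/√26.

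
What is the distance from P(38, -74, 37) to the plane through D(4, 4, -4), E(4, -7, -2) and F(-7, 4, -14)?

3

DE = (0, -11, 2) and DF = (-11, 0, -10), so a normal is n = DE × DF = (110, -22, -121).
n = (110, -22, -121); n·P − 836 = 495; |n| = 165; distance = 495/165 = 3.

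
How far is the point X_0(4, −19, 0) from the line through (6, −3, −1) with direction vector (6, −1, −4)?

3√29

Direction vector d = (6, −1, −4).
AP = (−2, −16, 1), and AP × d = (65, −2, 98).
|AP × d|² = 13833 and |d|² = 53, so the distance is √(13833/53) = √261 = 3√29.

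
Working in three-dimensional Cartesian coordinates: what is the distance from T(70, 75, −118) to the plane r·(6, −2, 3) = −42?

n = (6, −2, 3); n·P − (-42) = -42; |n| = 7; distance = 42/7 = 6.

6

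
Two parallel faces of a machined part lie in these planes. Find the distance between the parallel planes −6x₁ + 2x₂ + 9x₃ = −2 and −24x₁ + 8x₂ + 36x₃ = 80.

2

Divide the second equation by 4 to match normals: −6x₁ + 2x₂ + 9x₃ = 20.
Both planes have normal n = (−6, 2, 9), |n| = 11. Any point on the first plane is at distance |20 − (-2)|/|n| = 22/11 = 2 from the second.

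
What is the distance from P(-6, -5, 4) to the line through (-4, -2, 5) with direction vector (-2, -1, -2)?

Direction vector d = (-2, -1, -2).
AP = (-2, -3, -1), and AP × d = (5, -2, -4).
|AP × d|² = 45 and |d|² = 9, so the distance is √(45/9) = √5.

√5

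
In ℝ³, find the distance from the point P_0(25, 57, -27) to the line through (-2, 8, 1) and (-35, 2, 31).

A direction vector is d = (-33, -6, 30).
AP = (27, 49, -28), and AP × d = (1302, 114, 1455).
|AP × d|² = 3825225 and |d|² = 2025, so the distance is √(3825225/2025) = √1889.

√1889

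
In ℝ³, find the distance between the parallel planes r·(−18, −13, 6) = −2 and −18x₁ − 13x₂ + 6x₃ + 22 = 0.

With common normal n = (−18, −13, 6) (|n| = 23), the distance is |(-2) − (-22)|/|n| = 20/23.

20/23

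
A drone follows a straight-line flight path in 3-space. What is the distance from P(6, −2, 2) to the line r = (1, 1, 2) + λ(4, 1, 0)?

Direction vector d = (4, 1, 0).
AP = (5, −3, 0), and AP × d = (0, 0, 17).
|AP × d|² = 289 and |d|² = 17, so the distance is √(289/17) = √17.

√17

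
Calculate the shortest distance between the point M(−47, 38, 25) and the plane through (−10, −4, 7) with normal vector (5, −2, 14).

The plane has equation n·(r − (−10, −4, 7)) = 0, i.e. n·r = 56.
Then n·(−47, 38, 25) − 56 = −17.
|n| = √(25 + 4 + 196) = 15, so the distance is |-17|/15 = 17/15.

17/15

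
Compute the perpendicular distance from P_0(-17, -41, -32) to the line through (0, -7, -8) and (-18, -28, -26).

√85

A direction vector is d = (-18, -21, -18).
AP = (-17, -34, -24); AP·d = 1452, |AP|² = 2021, |d|² = 1089.
distance² = |AP|² − (AP·d)²/|d|² = 2021 − 2108304/1089 = 85, so the distance is √85.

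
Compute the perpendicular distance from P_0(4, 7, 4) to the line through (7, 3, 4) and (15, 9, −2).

5

A direction vector is d = (8, 6, −6).
AP = (−3, 4, 0), and AP × d = (−24, −18, −50).
|AP × d|² = 3400 and |d|² = 136, so the distance is √(3400/136) = √25 = 5.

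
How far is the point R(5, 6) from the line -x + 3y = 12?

√10/10

The normal to the line is n = (-1, 3) with |n| = √10.
|n·R − 12| = |13 − 12| = 1, so the distance is 1/√10 = √10/10.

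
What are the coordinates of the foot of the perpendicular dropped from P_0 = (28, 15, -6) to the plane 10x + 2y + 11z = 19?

n = (10, 2, 11), |n|² = 225, and n·P_0 − 19 = 225.
t = 225/225 = 1, so the foot is P_0 − t·n = (28, 15, -6) − 1·(10, 2, 11) = (18, 13, -17).

(18, 13, -17)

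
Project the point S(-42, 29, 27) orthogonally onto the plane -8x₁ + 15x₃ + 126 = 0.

n = (-8, 0, 15), |n|² = 289, and n·S − (-126) = 867.
t = 867/289 = 3, so the foot is S − t·n = (-42, 29, 27) − 3·(-8, 0, 15) = (-18, 29, -18).

(-18, 29, -18)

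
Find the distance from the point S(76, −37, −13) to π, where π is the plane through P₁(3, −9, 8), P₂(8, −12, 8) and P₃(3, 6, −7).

26√59/59

P₁P₂ = (5, −3, 0) and P₁P₃ = (0, 15, −15), so a normal is n = P₁P₂ × P₁P₃ = (45, 75, 75).
Then n·(76, −37, −13) − 60 = −390.
|n| = √(2025 + 5625 + 5625) = 15√59, so the distance is |-390|/(15√59) = 26√59/59.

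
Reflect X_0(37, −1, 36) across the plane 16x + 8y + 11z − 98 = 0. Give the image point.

(-27, -33, -8)

With n = (16, 8, 11), the signed offset is (n·X_0 − 98)/|n|² = 882/441 = 2.
X_0' = X_0 − 2t·n = (37, −1, 36) − 4·(16, 8, 11) = (−27, −33, −8).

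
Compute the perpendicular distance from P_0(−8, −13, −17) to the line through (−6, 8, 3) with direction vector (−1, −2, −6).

3√21

Direction vector d = (−1, −2, −6).
AP = (−2, −21, −20); AP·d = 164, |AP|² = 845, |d|² = 41.
distance² = |AP|² − (AP·d)²/|d|² = 845 − 26896/41 = 189, so the distance is 3√21.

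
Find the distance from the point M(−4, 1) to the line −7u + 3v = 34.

3/√58

d = |(-7)·(-4) + 3·1 − 34| / √(49 + 9) = |-3|/√58 = 3√58/58.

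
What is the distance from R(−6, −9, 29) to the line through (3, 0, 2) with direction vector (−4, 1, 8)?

9√2

Direction vector d = (−4, 1, 8).
AP = (−9, −9, 27); AP·d = 243, |AP|² = 891, |d|² = 81.
distance² = |AP|² − (AP·d)²/|d|² = 891 − 59049/81 = 162, so the distance is 9√2.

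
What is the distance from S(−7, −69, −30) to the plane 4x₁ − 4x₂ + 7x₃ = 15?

Normal vector n = (4, −4, 7), and n·(−7, −69, −30) − 15 = 23.
|n| = √(16 + 16 + 49) = 9, so the distance is |23|/9 = 23/9.

23/9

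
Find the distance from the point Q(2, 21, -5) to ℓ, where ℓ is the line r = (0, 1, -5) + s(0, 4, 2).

Direction vector d = (0, 4, 2).
AP = (2, 20, 0), and AP × d = (40, -4, 8).
|AP × d|² = 1680 and |d|² = 20, so the distance is √(1680/20) = √84 = 2√21.

2√21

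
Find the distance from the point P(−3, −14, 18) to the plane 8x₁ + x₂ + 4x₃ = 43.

1

Normal vector n = (8, 1, 4), and n·(−3, −14, 18) − 43 = −9.
|n| = √(64 + 1 + 16) = 9, so the distance is |-9|/9 = 1.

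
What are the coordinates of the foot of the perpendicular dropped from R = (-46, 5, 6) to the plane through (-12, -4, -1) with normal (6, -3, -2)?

The perpendicular from R has direction n = (6, -3, -2): r = (-46, 5, 6) + λ(6, -3, -2).
Substitute into the plane: n·(R + λn) = -58 gives -303 + 49λ = -58, so λ = 5.
Foot = (-46, 5, 6) + 5·(6, -3, -2) = (-16, -10, -4).

(-16, -10, -4)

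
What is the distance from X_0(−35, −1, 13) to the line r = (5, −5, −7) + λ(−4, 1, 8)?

12√5

Direction vector d = (−4, 1, 8).
AP = (−40, 4, 20), and AP × d = (12, 240, −24).
|AP × d|² = 58320 and |d|² = 81, so the distance is √(58320/81) = √720 = 12√5.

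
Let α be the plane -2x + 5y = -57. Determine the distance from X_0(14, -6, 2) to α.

n = (-2, 5, 0); n·P − (-57) = -1; |n| = √29; distance = 1/√29.

√29/29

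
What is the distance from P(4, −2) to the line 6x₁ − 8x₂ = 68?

14/5

The normal to the line is n = (6, −8) with |n| = 10.
|n·P − 68| = |40 − 68| = 28, so the distance is 28/10 = 14/5.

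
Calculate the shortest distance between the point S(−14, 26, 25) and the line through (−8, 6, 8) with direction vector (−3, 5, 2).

Direction vector d = (−3, 5, 2).
AP = (−6, 20, 17); AP·d = 152, |AP|² = 725, |d|² = 38.
distance² = |AP|² − (AP·d)²/|d|² = 725 − 23104/38 = 117, so the distance is 3√13.

3√13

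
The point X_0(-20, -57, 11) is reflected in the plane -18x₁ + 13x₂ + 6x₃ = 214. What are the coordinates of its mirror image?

With n = (-18, 13, 6), the signed offset is (n·X_0 − 214)/|n|² = -529/529 = -1.
X_0' = X_0 − 2t·n = (-20, -57, 11) − (-2)·(-18, 13, 6) = (-56, -31, 23).

(-56, -31, 23)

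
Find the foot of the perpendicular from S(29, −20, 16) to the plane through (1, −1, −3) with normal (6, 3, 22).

(23, -23, -6)

n = (6, 3, 22), |n|² = 529, and n·S − (-63) = 529.
t = 529/529 = 1, so the foot is S − t·n = (29, −20, 16) − 1·(6, 3, 22) = (23, −23, −6).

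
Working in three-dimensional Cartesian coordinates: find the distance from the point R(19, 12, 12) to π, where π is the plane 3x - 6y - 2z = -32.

1

Normal vector n = (3, -6, -2), and n·(19, 12, 12) - (-32) = -7.
|n| = √(9 + 36 + 4) = 7, so the distance is |-7|/7 = 1.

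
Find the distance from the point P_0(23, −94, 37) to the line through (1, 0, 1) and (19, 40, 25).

2√2029

A direction vector is d = (18, 40, 24).
AP = (22, −94, 36), and AP × d = (−3696, 120, 2572).
|AP × d|² = 20290000 and |d|² = 2500, so the distance is √(20290000/2500) = √8116 = 2√2029.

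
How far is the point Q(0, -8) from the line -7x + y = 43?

51√2/10

The normal to the line is n = (-7, 1) with |n| = 5√2.
|n·Q − 43| = |-8 − 43| = 51, so the distance is 51/(5√2).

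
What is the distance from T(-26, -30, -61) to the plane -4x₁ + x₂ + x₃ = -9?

11√2/3

Normal vector n = (-4, 1, 1), and n·(-26, -30, -61) - (-9) = 22.
|n| = √(16 + 1 + 1) = 3√2, so the distance is |22|/(3√2) = 11√2/3.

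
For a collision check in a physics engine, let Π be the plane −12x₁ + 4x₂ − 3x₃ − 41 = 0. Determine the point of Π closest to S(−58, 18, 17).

The perpendicular from S has direction n = (−12, 4, −3): r = (−58, 18, 17) + t(−12, 4, −3).
Substitute into the plane: n·(S + tn) = 41 gives 717 + 169t = 41, so t = -4.
Foot = (−58, 18, 17) + (-4)·(−12, 4, −3) = (−10, 2, 29).

(-10, 2, 29)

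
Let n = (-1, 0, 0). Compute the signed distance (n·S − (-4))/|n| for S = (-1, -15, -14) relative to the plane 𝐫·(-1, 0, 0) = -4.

n·S − (-4) = 5.
|n| = 1, so the signed distance is 5/1 = 5.

5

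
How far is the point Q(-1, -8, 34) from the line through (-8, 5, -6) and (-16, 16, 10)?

A direction vector is d = (-8, 11, 16).
AP = (7, -13, 40), and AP × d = (-648, -432, -27).
|AP × d|² = 607257 and |d|² = 441, so the distance is √(607257/441) = √1377 = 9√17.

9√17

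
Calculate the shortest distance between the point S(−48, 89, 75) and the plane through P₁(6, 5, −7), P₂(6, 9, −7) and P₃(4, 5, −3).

26√5/5

P₁P₂ = (0, 4, 0) and P₁P₃ = (−2, 0, 4), so a normal is n = P₁P₂ × P₁P₃ = (16, 0, 8).
Then n·(−48, 89, 75) − 40 = −208.
|n| = √(256 + 0 + 64) = 8√5, so the distance is |-208|/(8√5) = 26√5/5.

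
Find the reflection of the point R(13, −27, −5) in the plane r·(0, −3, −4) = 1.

With n = (0, −3, −4), the signed offset is (n·R − 1)/|n|² = 100/25 = 4.
R' = R − 2t·n = (13, −27, −5) − 8·(0, −3, −4) = (13, −3, 27).

(13, -3, 27)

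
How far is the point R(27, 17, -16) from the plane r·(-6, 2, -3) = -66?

Normal vector n = (-6, 2, -3), and n·(27, 17, -16) - (-66) = -14.
|n| = √(36 + 4 + 9) = 7, so the distance is |-14|/7 = 2.

2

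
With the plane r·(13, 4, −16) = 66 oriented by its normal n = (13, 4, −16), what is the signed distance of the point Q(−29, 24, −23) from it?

n·Q − 66 = 21.
|n| = 21, so the signed distance is 21/21 = 1.

1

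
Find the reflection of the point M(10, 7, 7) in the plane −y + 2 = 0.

n = (0, −1, 0), |n|² = 1, n·M − (-2) = -5, so t = -5/1 = -5.
Foot F = M − (-5)·n = (10, 2, 7); the reflection is 2F − M = (10, −3, 7).

(10, -3, 7)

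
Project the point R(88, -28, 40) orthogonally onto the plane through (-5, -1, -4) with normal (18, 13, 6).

n = (18, 13, 6), |n|² = 529, and n·R − (-127) = 1587.
t = 1587/529 = 3, so the foot is R − t·n = (88, -28, 40) − 3·(18, 13, 6) = (34, -67, 22).

(34, -67, 22)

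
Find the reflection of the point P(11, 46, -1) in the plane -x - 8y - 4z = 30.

With n = (-1, -8, -4), the signed offset is (n·P − 30)/|n|² = -405/81 = -5.
P' = P − 2t·n = (11, 46, -1) − (-10)·(-1, -8, -4) = (1, -34, -41).

(1, -34, -41)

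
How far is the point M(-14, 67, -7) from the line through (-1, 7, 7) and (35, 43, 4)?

53

A direction vector is d = (36, 36, -3).
AP = (-13, 60, -14), and AP × d = (324, -543, -2628).
|AP × d|² = 7306209 and |d|² = 2601, so the distance is √(7306209/2601) = √2809 = 53.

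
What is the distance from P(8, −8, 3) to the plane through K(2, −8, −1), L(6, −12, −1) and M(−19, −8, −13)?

4/9

KL = (4, −4, 0) and KM = (−21, 0, −12), so a normal is n = KL × KM = (48, 48, −84).
d = |48·8 + 48·(-8) + (-84)·3 − (-204)| / √(2304 + 2304 + 7056) = |-48| / 108 = 4/9.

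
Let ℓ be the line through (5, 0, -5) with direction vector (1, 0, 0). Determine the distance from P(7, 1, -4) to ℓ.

√2

Direction vector d = (1, 0, 0).
AP = (2, 1, 1); AP·d = 2, |AP|² = 6, |d|² = 1.
distance² = |AP|² − (AP·d)²/|d|² = 6 − 4/1 = 2, so the distance is √2.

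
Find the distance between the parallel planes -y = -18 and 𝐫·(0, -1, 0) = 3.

With common normal n = (0, -1, 0) (|n| = 1), the distance is |(-18) − 3|/|n| = 21/1 = 21.

21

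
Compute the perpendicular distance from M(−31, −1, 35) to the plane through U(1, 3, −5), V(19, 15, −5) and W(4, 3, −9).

16√61/61

UV = (18, 12, 0) and UW = (3, 0, −4), so a normal is n = UV × UW = (−48, 72, −36).
Then n·(−31, −1, 35) − 348 = −192.
|n| = √(2304 + 5184 + 1296) = 12√61, so the distance is |-192|/(12√61) = 16/√61.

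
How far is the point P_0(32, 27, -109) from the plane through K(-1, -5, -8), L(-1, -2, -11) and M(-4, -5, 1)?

30/√11

KL = (0, 3, -3) and KM = (-3, 0, 9), so a normal is n = KL × KM = (27, 9, 9).
Then n·(32, 27, -109) - (-144) = 270.
|n| = √(729 + 81 + 81) = 9√11, so the distance is |270|/(9√11) = 30√11/11.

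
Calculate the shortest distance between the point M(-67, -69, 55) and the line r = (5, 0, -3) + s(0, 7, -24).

Direction vector d = (0, 7, -24).
AP = (-72, -69, 58); AP·d = -1875, |AP|² = 13309, |d|² = 625.
distance² = |AP|² − (AP·d)²/|d|² = 13309 − 3515625/625 = 7684, so the distance is 2√1921.

2√1921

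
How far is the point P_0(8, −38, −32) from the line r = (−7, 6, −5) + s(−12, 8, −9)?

Direction vector d = (−12, 8, −9).
AP = (15, −44, −27), and AP × d = (612, 459, −408).
|AP × d|² = 751689 and |d|² = 289, so the distance is √(751689/289) = √2601 = 51.

51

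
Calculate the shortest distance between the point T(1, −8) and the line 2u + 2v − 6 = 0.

5√2

The normal to the line is n = (2, 2) with |n| = 2√2.
|n·T − 6| = |-14 − 6| = 20, so the distance is 20/(2√2) = 5√2.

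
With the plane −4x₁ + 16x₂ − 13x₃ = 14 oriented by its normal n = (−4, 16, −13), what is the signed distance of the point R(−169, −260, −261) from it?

n·R − 14 = -105.
|n| = 21, so the signed distance is -105/21 = -5.

-5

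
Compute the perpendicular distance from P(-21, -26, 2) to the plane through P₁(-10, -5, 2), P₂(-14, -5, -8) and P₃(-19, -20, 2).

8/√38

P₁P₂ = (-4, 0, -10) and P₁P₃ = (-9, -15, 0), so a normal is n = P₁P₂ × P₁P₃ = (-150, 90, 60).
Then n·(-21, -26, 2) - 1170 = -240.
|n| = √(22500 + 8100 + 3600) = 30√38, so the distance is |-240|/(30√38) = 4√38/19.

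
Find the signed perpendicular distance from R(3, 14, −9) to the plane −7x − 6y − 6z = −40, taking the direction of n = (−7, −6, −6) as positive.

-1

n·R − (-40) = -11.
|n| = 11, so the signed distance is -11/11 = -1.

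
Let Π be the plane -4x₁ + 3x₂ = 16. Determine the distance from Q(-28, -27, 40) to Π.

Normal vector n = (-4, 3, 0), and n·(-28, -27, 40) - 16 = 15.
|n| = √(16 + 9 + 0) = 5, so the distance is |15|/5 = 3.

3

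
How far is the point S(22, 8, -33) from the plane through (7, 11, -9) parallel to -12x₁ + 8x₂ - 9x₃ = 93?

Parallel planes share the normal n = (-12, 8, -9); since (7, 11, -9) lies on the plane, its equation is -12x₁ + 8x₂ - 9x₃ = 85.
d = |(-12)·22 + 8·8 + (-9)·(-33) − 85| / √(144 + 64 + 81) = |12| / 17 = 12/17.

12/17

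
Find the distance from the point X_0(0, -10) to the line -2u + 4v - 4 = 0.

22√5/5

The normal to the line is n = (-2, 4) with |n| = 2√5.
|n·X_0 − 4| = |-40 − 4| = 44, so the distance is 44/(2√5) = 22√5/5.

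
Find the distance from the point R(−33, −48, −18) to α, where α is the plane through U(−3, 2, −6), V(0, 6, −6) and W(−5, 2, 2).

18/√26

UV = (3, 4, 0) and UW = (−2, 0, 8), so a normal is n = UV × UW = (32, −24, 8).
Then n·(−33, −48, −18) − (−192) = 144.
|n| = √(1024 + 576 + 64) = 8√26, so the distance is |144|/(8√26) = 18/√26.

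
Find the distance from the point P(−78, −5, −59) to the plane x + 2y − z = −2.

Normal vector n = (1, 2, −1), and n·(−78, −5, −59) − (−2) = −27.
|n| = √(1 + 4 + 1) = √6, so the distance is |-27|/√6 = 9√6/2.

27/√6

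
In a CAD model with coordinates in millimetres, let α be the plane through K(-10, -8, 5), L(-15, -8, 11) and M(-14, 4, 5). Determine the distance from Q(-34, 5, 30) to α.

KL = (-5, 0, 6) and KM = (-4, 12, 0), so a normal is n = KL × KM = (-72, -24, -60).
Then n·(-34, 5, 30) - 612 = -84.
|n| = √(5184 + 576 + 3600) = 12√65, so the distance is |-84|/(12√65) = 7/√65.

7/√65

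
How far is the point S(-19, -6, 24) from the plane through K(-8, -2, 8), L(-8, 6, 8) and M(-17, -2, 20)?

KL = (0, 8, 0) and KM = (-9, 0, 12), so a normal is n = KL × KM = (96, 0, 72).
Then n·(-19, -6, 24) - (-192) = 96.
|n| = √(9216 + 0 + 5184) = 120, so the distance is |96|/120 = 4/5.

4/5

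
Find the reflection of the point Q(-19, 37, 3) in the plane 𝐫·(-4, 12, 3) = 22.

n = (-4, 12, 3), |n|² = 169, n·Q − 22 = 507, so t = 507/169 = 3.
Foot F = Q − 3·n = (-7, 1, -6); the reflection is 2F − Q = (5, -35, -15).

(5, -35, -15)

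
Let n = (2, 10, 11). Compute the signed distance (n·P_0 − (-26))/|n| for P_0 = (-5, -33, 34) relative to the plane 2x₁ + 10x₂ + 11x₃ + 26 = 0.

n·P_0 − (-26) = 60.
|n| = 15, so the signed distance is 60/15 = 4.

4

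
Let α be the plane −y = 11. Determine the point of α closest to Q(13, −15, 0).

(13, -11, 0)

The perpendicular from Q has direction n = (0, −1, 0): r = (13, −15, 0) + t(0, −1, 0).
Substitute into the plane: n·(Q + tn) = 11 gives 15 + 1t = 11, so t = -4.
Foot = (13, −15, 0) + (-4)·(0, −1, 0) = (13, −11, 0).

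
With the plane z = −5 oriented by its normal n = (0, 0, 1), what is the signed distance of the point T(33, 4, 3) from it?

n·T − (-5) = 8.
|n| = 1, so the signed distance is 8/1 = 8.

8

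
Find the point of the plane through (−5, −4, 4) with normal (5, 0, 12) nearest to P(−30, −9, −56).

The perpendicular from P has direction n = (5, 0, 12): r = (−30, −9, −56) + t(5, 0, 12).
Substitute into the plane: n·(P + tn) = 23 gives -822 + 169t = 23, so t = 5.
Foot = (−30, −9, −56) + 5·(5, 0, 12) = (−5, −9, 4).

(-5, -9, 4)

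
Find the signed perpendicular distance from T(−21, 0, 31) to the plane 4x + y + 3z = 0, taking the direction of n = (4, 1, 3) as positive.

9√26/26

n·T − 0 = 9.
|n| = √26, so the signed distance is 9√26/26.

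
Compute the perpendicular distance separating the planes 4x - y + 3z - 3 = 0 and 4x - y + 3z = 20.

With common normal n = (4, -1, 3) (|n| = √26), the distance is |3 − 20|/|n| = 17/√26 = 17√26/26.

17√26/26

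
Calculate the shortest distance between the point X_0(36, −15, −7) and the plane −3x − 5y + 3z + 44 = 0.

n = (−3, −5, 3); n·P − (-44) = -10; |n| = √43; distance = 10/√43.

10/√43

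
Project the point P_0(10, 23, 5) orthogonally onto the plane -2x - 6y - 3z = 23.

The perpendicular from P_0 has direction n = (-2, -6, -3): r = (10, 23, 5) + μ(-2, -6, -3).
Substitute into the plane: n·(P_0 + μn) = 23 gives -173 + 49μ = 23, so μ = 4.
Foot = (10, 23, 5) + 4·(-2, -6, -3) = (2, -1, -7).

(2, -1, -7)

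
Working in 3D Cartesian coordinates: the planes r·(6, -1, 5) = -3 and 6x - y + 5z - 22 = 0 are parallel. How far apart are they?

25/√62

With common normal n = (6, -1, 5) (|n| = √62), the distance is |(-3) − 22|/|n| = 25/√62 = 25√62/62.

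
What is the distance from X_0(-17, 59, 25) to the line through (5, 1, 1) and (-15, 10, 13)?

A direction vector is d = (-20, 9, 12).
AP = (-22, 58, 24), and AP × d = (480, -216, 962).
|AP × d|² = 1202500 and |d|² = 625, so the distance is √(1202500/625) = √1924 = 2√481.

2√481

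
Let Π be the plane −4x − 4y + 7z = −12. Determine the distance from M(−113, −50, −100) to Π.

4

Normal vector n = (−4, −4, 7), and n·(−113, −50, −100) − (−12) = −36.
|n| = √(16 + 16 + 49) = 9, so the distance is |-36|/9 = 4.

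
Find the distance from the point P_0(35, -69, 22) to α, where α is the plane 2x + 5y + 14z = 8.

n = (2, 5, 14); n·P − 8 = 25; |n| = 15; distance = 25/15 = 5/3.

5/3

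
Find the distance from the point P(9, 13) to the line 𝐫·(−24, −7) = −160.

The normal to the line is n = (−24, −7) with |n| = 25.
|n·P − (-160)| = |-307 − (-160)| = 147, so the distance is 147/25.

147/25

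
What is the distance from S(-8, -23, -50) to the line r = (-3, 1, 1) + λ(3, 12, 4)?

Direction vector d = (3, 12, 4).
AP = (-5, -24, -51); AP·d = -507, |AP|² = 3202, |d|² = 169.
distance² = |AP|² − (AP·d)²/|d|² = 3202 − 257049/169 = 1681, so the distance is 41.

41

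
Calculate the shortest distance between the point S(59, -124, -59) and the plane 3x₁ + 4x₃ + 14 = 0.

9

n = (3, 0, 4); n·P − (-14) = -45; |n| = 5; distance = 45/5 = 9.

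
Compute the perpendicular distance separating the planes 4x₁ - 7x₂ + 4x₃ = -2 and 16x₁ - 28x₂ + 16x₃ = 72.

20/9

Divide the second equation by 4 to match normals: 4x₁ - 7x₂ + 4x₃ = 18.
Both planes have normal n = (4, -7, 4), |n| = 9. Any point on the first plane is at distance |18 − (-2)|/|n| = 20/9 from the second.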